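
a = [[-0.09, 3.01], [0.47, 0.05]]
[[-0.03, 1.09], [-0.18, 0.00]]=a@ [[-0.38, -0.03], [-0.02, 0.36]]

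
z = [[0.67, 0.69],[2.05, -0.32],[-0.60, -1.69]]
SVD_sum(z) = [[0.82, 0.35], [1.62, 0.69], [-1.12, -0.48]] + [[-0.15, 0.34], [0.43, -1.01], [0.52, -1.21]]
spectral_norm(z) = 2.32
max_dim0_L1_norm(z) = 3.32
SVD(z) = [[-0.38, 0.21], [-0.76, -0.62], [0.52, -0.75]] @ diag([2.315328551848381, 1.7564890255836152]) @ [[-0.92, -0.39], [-0.39, 0.92]]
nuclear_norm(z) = 4.07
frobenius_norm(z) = 2.91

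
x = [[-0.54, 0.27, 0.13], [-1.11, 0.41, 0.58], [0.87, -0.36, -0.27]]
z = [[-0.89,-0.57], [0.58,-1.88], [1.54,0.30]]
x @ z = [[0.84, -0.16],[2.12, 0.04],[-1.4, 0.1]]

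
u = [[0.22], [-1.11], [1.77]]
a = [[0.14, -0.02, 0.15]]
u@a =[[0.03,-0.00,0.03], [-0.16,0.02,-0.17], [0.25,-0.04,0.27]]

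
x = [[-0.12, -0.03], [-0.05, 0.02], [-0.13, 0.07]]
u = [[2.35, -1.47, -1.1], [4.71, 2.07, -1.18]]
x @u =[[-0.42, 0.11, 0.17], [-0.02, 0.11, 0.03], [0.02, 0.34, 0.06]]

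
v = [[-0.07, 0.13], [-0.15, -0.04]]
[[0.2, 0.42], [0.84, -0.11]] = v@[[-5.22,-0.11], [-1.30,3.14]]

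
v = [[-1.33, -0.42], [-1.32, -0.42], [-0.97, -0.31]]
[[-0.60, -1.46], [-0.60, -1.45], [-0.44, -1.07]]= v @ [[-0.19,0.97], [2.02,0.41]]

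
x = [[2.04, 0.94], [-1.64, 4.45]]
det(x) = 10.620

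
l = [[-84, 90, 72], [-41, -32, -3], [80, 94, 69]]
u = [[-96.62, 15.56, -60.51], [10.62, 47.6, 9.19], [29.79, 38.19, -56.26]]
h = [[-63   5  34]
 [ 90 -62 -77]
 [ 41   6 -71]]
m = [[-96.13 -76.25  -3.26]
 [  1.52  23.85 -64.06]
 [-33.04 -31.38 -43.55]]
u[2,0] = 29.79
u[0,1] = 15.56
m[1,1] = 23.85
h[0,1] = 5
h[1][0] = 90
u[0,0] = -96.62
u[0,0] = -96.62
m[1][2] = -64.06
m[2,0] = -33.04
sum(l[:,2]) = 138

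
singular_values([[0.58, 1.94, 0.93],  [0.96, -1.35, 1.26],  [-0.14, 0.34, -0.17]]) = [2.39, 1.94, 0.0]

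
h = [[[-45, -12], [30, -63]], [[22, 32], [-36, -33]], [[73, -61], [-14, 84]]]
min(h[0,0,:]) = -45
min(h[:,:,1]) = -63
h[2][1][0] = -14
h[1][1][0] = -36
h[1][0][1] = 32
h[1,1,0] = -36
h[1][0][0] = 22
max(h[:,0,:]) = 73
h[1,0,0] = 22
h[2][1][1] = 84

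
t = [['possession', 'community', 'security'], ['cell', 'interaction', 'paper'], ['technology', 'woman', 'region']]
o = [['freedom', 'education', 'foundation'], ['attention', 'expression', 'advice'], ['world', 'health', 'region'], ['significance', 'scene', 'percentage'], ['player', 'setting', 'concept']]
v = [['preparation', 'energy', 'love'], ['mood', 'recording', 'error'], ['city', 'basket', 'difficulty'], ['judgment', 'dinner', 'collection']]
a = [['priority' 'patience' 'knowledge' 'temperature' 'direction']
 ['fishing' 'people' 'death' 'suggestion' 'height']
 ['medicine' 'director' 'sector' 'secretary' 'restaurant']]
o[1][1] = 'expression'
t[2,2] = 'region'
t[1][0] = 'cell'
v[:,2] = ['love', 'error', 'difficulty', 'collection']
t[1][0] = 'cell'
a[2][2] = 'sector'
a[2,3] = 'secretary'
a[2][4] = 'restaurant'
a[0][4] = 'direction'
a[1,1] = 'people'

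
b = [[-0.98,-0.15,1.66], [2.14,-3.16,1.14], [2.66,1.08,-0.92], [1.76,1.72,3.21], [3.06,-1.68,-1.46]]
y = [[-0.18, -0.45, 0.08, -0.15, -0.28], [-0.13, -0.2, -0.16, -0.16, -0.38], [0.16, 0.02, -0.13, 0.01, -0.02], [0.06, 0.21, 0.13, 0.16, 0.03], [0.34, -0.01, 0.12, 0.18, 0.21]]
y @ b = [[-1.69, 1.75, -0.96], [-2.17, 0.84, -0.26], [-0.5, -0.18, 0.47], [1.11, -0.31, 0.69], [0.92, 0.07, 0.71]]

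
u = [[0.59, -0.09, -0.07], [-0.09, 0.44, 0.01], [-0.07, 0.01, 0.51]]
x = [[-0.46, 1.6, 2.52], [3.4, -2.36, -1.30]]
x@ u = [[-0.59, 0.77, 1.33], [2.31, -1.36, -0.92]]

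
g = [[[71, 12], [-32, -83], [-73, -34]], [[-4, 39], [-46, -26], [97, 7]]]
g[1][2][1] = 7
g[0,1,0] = -32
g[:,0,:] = [[71, 12], [-4, 39]]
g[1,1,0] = -46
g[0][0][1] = 12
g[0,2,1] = -34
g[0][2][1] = -34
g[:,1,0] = [-32, -46]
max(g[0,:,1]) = 12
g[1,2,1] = 7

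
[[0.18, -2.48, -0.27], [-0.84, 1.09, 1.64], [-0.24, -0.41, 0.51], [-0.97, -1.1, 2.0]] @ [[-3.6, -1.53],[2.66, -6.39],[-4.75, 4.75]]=[[-5.96, 14.29], [-1.87, 2.11], [-2.65, 5.41], [-8.93, 18.01]]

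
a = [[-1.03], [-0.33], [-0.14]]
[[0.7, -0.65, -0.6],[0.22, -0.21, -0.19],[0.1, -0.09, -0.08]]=a @ [[-0.68,0.63,0.58]]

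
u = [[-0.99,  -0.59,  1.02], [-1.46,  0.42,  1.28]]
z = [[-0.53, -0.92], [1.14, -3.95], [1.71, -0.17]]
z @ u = [[1.87, -0.07, -1.72], [4.64, -2.33, -3.89], [-1.44, -1.08, 1.53]]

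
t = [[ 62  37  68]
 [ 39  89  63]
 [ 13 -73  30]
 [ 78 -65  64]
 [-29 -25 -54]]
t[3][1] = -65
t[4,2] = -54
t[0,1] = 37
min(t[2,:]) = -73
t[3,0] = 78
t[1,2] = 63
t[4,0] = -29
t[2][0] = 13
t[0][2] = 68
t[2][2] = 30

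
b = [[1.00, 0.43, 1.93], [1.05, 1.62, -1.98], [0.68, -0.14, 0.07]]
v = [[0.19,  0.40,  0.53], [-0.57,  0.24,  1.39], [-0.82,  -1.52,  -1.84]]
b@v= [[-1.64, -2.43, -2.42], [0.90, 3.82, 6.45], [0.15, 0.13, 0.04]]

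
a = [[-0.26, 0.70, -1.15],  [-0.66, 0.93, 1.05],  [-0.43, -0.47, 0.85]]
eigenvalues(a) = [(-0.55+0j), (1.04+0.93j), (1.04-0.93j)]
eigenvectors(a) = [[-0.92+0.00j, -0.04+0.41j, -0.04-0.41j],  [-0.17+0.00j, (-0.79+0j), (-0.79-0j)],  [-0.34+0.00j, -0.10-0.44j, -0.10+0.44j]]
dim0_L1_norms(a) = [1.35, 2.1, 3.05]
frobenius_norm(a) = 2.33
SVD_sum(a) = [[0.28, 0.04, -1.02], [-0.31, -0.04, 1.11], [-0.25, -0.03, 0.91]] + [[-0.34, 0.76, -0.07],[-0.42, 0.94, -0.08],[0.13, -0.29, 0.03]] + [[-0.20, -0.1, -0.06],[0.07, 0.03, 0.02],[-0.31, -0.15, -0.09]]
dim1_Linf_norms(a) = [1.15, 1.05, 0.85]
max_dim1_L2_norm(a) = 1.55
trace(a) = 1.52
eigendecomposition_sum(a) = [[(-0.42-0j),(0.07+0j),(-0.4-0j)],[(-0.08-0j),(0.01+0j),(-0.07-0j)],[-0.15-0.00j,(0.03+0j),-0.15-0.00j]] + [[0.08+0.16j, 0.31-0.21j, -0.38-0.33j], [(-0.29+0.18j), 0.46+0.56j, 0.56-0.77j], [(-0.14-0.14j), -0.25+0.33j, 0.50+0.21j]] + [[0.08-0.16j,0.31+0.21j,-0.38+0.33j], [(-0.29-0.18j),0.46-0.56j,0.56+0.77j], [-0.14+0.14j,-0.25-0.33j,0.50-0.21j]]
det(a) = -1.07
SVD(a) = [[-0.58,0.61,-0.54],[0.63,0.76,0.18],[0.52,-0.23,-0.82]] @ diag([1.834425978234206, 1.3646564691061327, 0.4289452782188626]) @ [[-0.27, -0.03, 0.96],[-0.41, 0.91, -0.08],[0.87, 0.41, 0.26]]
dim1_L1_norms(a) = [2.11, 2.64, 1.75]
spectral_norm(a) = 1.83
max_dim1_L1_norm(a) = 2.64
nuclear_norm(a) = 3.63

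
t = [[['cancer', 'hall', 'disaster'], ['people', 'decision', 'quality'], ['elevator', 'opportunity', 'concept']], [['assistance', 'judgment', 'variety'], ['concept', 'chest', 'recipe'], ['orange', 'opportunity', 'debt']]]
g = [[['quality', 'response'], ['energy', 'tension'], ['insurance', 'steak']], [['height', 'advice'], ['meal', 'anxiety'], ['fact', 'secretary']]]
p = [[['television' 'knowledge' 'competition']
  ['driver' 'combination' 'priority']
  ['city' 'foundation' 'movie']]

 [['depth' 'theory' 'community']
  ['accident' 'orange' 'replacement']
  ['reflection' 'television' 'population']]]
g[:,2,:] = [['insurance', 'steak'], ['fact', 'secretary']]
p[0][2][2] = 'movie'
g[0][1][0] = 'energy'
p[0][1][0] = 'driver'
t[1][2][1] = 'opportunity'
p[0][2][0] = 'city'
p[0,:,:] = [['television', 'knowledge', 'competition'], ['driver', 'combination', 'priority'], ['city', 'foundation', 'movie']]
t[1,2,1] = 'opportunity'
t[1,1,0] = 'concept'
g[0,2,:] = ['insurance', 'steak']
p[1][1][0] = 'accident'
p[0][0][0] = 'television'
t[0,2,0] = 'elevator'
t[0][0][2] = 'disaster'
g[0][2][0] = 'insurance'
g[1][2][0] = 'fact'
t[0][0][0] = 'cancer'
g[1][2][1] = 'secretary'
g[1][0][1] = 'advice'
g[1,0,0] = 'height'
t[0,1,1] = 'decision'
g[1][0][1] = 'advice'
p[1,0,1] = 'theory'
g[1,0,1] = 'advice'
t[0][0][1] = 'hall'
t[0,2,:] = ['elevator', 'opportunity', 'concept']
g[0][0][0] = 'quality'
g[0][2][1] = 'steak'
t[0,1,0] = 'people'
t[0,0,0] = 'cancer'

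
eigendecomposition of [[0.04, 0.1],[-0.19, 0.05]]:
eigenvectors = [[(-0.02+0.59j), -0.02-0.59j], [-0.81+0.00j, -0.81-0.00j]]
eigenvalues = [(0.04+0.14j), (0.04-0.14j)]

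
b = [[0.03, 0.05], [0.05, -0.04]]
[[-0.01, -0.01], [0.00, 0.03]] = b@[[-0.09, 0.28], [-0.13, -0.33]]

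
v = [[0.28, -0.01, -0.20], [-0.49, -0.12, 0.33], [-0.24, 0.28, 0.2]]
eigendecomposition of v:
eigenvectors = [[-0.43, 0.57, 0.22], [0.6, -0.1, -0.77], [0.67, 0.81, 0.60]]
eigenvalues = [0.6, -0.0, -0.24]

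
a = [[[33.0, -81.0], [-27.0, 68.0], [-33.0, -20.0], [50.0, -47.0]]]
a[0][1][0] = -27.0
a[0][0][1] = -81.0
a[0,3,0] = 50.0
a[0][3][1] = -47.0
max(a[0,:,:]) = 68.0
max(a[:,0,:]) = 33.0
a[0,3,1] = -47.0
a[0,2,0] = -33.0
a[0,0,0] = 33.0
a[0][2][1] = -20.0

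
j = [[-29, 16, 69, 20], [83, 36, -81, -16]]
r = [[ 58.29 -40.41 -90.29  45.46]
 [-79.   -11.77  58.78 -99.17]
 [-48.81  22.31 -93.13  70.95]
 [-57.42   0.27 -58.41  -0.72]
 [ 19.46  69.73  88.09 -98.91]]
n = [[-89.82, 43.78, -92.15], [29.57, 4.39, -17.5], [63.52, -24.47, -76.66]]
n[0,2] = -92.15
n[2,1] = -24.47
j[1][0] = 83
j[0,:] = [-29, 16, 69, 20]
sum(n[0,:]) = -138.19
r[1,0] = -79.0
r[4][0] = 19.46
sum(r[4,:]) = 78.37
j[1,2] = -81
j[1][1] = 36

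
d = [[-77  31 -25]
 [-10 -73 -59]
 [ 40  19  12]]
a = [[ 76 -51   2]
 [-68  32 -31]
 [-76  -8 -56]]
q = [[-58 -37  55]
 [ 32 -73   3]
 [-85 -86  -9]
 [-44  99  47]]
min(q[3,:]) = -44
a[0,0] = 76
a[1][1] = 32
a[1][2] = -31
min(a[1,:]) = -68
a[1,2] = -31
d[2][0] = 40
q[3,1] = 99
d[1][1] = -73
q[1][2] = 3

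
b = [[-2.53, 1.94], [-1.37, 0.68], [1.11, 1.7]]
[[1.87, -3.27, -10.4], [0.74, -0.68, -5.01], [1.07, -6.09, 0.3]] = b @[[-0.17, -0.97, 2.83], [0.74, -2.95, -1.67]]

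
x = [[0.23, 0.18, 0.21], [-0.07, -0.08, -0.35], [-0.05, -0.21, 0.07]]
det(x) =-0.012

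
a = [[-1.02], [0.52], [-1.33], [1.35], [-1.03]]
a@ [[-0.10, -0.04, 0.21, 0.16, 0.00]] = [[0.1, 0.04, -0.21, -0.16, 0.0], [-0.05, -0.02, 0.11, 0.08, 0.00], [0.13, 0.05, -0.28, -0.21, 0.00], [-0.14, -0.05, 0.28, 0.22, 0.0], [0.10, 0.04, -0.22, -0.16, 0.0]]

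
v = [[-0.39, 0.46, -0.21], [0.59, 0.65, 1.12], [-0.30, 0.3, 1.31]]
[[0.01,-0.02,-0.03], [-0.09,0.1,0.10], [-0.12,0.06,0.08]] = v @ [[0.01, 0.05, 0.04], [-0.00, 0.02, -0.01], [-0.09, 0.05, 0.07]]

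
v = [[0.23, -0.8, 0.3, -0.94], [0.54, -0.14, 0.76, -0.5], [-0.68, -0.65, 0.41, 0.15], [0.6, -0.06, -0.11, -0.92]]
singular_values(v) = [1.78, 1.21, 0.68, 0.09]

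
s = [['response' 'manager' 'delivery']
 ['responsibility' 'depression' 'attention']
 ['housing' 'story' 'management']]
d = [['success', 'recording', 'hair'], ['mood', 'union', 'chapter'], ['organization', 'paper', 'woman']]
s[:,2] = ['delivery', 'attention', 'management']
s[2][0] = 'housing'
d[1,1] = 'union'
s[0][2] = 'delivery'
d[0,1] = 'recording'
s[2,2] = 'management'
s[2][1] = 'story'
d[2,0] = 'organization'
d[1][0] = 'mood'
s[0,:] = ['response', 'manager', 'delivery']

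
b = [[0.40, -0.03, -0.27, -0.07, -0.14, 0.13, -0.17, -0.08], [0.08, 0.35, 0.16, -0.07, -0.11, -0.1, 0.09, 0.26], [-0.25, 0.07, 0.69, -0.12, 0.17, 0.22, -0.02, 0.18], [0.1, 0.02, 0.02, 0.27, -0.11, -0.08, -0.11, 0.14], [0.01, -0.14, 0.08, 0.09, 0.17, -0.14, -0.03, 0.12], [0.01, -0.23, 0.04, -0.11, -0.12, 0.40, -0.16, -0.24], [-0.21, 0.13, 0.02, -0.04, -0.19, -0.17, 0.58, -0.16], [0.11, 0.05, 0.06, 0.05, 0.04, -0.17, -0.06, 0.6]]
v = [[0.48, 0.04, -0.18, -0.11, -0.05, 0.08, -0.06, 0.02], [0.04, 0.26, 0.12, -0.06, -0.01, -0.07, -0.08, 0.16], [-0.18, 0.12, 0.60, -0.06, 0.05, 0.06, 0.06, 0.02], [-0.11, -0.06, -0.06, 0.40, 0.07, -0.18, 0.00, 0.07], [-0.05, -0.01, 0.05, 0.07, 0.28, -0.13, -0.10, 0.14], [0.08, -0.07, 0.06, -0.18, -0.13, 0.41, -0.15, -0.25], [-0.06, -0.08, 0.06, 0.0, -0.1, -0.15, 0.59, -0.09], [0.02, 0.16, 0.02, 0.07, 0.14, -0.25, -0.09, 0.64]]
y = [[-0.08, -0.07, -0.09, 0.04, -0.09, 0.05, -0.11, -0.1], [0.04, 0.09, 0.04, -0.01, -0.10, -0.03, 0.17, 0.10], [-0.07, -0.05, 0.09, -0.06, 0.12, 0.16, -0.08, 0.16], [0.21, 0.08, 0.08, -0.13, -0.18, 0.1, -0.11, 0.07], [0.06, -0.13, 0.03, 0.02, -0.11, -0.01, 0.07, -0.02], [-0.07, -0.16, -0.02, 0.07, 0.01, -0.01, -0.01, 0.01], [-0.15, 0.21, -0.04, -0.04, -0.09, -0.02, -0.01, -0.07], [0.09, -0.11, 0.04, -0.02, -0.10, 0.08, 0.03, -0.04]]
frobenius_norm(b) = 1.64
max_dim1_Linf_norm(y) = 0.21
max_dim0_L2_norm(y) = 0.35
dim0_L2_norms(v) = [0.54, 0.35, 0.65, 0.47, 0.37, 0.56, 0.63, 0.73]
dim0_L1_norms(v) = [1.02, 0.8, 1.15, 0.95, 0.83, 1.33, 1.13, 1.39]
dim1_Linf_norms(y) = [0.11, 0.17, 0.16, 0.21, 0.13, 0.16, 0.21, 0.11]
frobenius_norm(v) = 1.56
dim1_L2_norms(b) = [0.56, 0.51, 0.82, 0.37, 0.31, 0.57, 0.7, 0.64]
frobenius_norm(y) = 0.73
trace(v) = 3.66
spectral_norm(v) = 0.96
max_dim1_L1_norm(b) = 1.72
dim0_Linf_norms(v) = [0.48, 0.26, 0.6, 0.4, 0.28, 0.41, 0.59, 0.64]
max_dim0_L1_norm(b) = 1.78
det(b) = -0.00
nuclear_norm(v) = 3.66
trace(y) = -0.20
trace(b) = 3.46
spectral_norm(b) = 0.98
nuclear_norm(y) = 1.71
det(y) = -0.00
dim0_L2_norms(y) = [0.31, 0.35, 0.17, 0.17, 0.31, 0.21, 0.26, 0.24]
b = v + y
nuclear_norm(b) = 3.79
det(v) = 0.00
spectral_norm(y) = 0.41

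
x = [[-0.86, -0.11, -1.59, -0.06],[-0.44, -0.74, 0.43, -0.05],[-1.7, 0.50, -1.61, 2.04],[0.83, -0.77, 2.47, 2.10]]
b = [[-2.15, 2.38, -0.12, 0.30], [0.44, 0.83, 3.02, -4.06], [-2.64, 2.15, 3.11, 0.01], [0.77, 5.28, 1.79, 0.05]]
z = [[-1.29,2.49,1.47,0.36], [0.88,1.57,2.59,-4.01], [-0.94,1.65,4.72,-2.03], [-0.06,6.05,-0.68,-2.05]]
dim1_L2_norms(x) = [1.81, 0.96, 3.15, 3.43]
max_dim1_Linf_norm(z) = 6.05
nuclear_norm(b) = 16.92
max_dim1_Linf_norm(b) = 5.28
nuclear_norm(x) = 8.33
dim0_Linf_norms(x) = [1.7, 0.77, 2.47, 2.1]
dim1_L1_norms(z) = [5.61, 9.05, 9.34, 8.84]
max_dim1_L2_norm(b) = 5.63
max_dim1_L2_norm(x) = 3.43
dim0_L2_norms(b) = [3.52, 6.23, 4.69, 4.07]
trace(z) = 2.95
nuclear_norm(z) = 16.76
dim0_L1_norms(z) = [3.17, 11.76, 9.46, 8.45]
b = x + z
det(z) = -0.90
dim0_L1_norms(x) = [3.83, 2.12, 6.1, 4.25]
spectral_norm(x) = 3.95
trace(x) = -1.11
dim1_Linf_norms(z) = [2.49, 4.01, 4.72, 6.05]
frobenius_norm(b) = 9.48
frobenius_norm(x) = 5.09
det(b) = -173.18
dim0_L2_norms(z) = [1.82, 6.93, 5.62, 4.95]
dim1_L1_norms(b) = [4.95, 8.35, 7.91, 7.89]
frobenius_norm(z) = 10.37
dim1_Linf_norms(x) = [1.59, 0.74, 2.04, 2.47]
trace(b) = 1.84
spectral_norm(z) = 8.39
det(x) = 4.28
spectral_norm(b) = 7.36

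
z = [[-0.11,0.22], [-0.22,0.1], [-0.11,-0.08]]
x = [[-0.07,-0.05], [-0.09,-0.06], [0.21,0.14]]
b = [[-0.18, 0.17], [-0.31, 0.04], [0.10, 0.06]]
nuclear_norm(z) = 0.50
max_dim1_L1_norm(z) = 0.33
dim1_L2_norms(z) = [0.25, 0.24, 0.14]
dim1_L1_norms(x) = [0.12, 0.15, 0.35]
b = z + x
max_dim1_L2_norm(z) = 0.25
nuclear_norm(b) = 0.54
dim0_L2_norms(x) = [0.24, 0.16]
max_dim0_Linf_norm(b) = 0.31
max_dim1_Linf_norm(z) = 0.22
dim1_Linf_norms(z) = [0.22, 0.22, 0.11]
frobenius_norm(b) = 0.42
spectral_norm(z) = 0.33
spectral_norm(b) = 0.39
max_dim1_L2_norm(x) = 0.25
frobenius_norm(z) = 0.37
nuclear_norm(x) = 0.29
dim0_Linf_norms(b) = [0.31, 0.17]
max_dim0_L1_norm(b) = 0.59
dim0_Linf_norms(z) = [0.22, 0.22]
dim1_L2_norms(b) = [0.25, 0.31, 0.12]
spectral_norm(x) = 0.29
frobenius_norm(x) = 0.29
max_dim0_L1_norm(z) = 0.44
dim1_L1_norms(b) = [0.35, 0.35, 0.16]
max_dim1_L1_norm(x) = 0.35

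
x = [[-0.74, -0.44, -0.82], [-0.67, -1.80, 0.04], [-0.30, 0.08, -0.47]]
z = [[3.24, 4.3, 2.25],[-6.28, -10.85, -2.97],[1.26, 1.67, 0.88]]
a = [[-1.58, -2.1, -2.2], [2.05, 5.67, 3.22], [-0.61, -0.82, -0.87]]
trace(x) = -3.01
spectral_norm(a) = 7.69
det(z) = -0.03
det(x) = 0.01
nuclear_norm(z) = 15.40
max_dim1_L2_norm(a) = 6.84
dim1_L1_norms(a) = [5.88, 10.94, 2.3]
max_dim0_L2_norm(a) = 6.1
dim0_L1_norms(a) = [4.24, 8.59, 6.29]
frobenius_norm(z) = 14.32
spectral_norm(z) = 14.28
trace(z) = -6.73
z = a @ x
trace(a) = 3.22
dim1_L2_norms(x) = [1.19, 1.92, 0.56]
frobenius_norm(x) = 2.33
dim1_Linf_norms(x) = [0.82, 1.8, 0.47]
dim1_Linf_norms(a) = [2.2, 5.67, 0.87]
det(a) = 0.09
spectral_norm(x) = 2.07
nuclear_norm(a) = 8.74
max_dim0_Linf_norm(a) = 5.67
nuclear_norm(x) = 3.14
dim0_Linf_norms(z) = [6.28, 10.85, 2.97]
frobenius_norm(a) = 7.76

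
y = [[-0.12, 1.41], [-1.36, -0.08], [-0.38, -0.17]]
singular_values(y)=[1.42, 1.42]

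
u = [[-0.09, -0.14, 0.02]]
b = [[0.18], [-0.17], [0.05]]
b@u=[[-0.02, -0.03, 0.0],[0.02, 0.02, -0.00],[-0.00, -0.01, 0.00]]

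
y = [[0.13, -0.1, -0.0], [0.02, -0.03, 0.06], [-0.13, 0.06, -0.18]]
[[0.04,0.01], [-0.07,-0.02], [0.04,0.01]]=y @ [[1.80,0.38], [1.96,0.41], [-0.86,-0.18]]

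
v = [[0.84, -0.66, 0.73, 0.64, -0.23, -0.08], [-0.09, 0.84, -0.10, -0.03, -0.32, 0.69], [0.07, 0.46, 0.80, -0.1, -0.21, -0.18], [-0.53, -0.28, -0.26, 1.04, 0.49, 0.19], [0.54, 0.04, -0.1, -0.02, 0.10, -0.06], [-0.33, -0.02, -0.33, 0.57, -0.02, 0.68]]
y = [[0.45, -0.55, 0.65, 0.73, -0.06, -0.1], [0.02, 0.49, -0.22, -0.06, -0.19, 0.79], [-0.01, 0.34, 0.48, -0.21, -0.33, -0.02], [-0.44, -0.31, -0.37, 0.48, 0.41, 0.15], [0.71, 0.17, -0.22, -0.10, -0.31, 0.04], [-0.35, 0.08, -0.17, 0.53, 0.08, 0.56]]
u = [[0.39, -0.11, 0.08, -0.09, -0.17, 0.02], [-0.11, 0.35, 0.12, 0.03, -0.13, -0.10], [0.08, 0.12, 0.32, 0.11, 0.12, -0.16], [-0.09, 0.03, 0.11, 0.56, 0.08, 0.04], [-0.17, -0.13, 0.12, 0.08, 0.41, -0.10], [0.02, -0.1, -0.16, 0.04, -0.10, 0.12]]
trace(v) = 4.30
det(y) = -0.00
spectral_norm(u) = 0.73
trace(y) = 2.15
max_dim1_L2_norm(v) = 1.46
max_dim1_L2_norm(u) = 0.59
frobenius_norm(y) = 2.29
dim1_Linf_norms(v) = [0.84, 0.84, 0.8, 1.04, 0.54, 0.68]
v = u + y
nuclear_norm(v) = 5.65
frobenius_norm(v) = 2.74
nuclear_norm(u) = 2.16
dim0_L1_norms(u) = [0.86, 0.84, 0.91, 0.91, 1.01, 0.54]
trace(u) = 2.15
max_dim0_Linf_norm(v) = 1.04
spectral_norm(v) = 1.71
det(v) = 0.04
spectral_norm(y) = 1.36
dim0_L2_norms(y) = [1.01, 0.89, 0.96, 1.05, 0.65, 0.99]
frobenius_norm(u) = 1.10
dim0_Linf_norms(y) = [0.71, 0.55, 0.65, 0.73, 0.41, 0.79]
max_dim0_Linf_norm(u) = 0.56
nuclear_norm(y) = 4.60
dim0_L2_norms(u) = [0.46, 0.42, 0.42, 0.59, 0.49, 0.25]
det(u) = -0.00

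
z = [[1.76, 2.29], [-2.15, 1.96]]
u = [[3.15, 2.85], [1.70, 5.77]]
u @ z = [[-0.58,12.8], [-9.41,15.2]]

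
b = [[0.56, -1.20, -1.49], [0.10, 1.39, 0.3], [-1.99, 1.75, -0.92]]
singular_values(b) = [3.09, 1.92, 0.81]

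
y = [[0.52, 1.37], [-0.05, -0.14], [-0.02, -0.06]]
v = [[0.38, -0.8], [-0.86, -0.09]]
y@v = [[-0.98, -0.54], [0.10, 0.05], [0.04, 0.02]]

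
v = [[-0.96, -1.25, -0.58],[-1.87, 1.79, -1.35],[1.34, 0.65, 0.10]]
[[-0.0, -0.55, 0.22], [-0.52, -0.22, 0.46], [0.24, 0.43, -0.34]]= v @ [[0.25, 0.21, -0.26], [-0.13, 0.21, 0.01], [-0.13, 0.15, 0.03]]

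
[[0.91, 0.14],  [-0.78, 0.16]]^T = [[0.91, -0.78], [0.14, 0.16]]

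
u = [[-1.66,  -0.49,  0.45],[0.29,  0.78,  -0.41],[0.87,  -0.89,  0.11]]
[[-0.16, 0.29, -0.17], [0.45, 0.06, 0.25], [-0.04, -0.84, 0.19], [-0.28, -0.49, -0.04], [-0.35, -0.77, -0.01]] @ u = [[0.2, 0.46, -0.21],[-0.51, -0.40, 0.21],[-0.01, -0.8, 0.35],[0.29, -0.21, 0.07],[0.35, -0.42, 0.16]]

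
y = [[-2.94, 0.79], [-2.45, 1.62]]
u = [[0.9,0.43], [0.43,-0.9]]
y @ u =[[-2.31,-1.98], [-1.51,-2.51]]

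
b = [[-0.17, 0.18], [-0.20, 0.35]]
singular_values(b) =[0.47, 0.05]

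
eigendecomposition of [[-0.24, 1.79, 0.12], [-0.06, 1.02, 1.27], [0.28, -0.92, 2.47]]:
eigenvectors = [[(-0.99+0j), 0.60-0.16j, 0.60+0.16j],[(-0.13+0j), 0.65+0.00j, 0.65-0.00j],[0.06+0.00j, 0.34+0.27j, 0.34-0.27j]]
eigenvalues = [(-0+0j), (1.63+0.54j), (1.63-0.54j)]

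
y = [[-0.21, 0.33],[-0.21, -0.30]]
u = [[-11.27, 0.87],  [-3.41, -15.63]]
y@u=[[1.24, -5.34], [3.39, 4.51]]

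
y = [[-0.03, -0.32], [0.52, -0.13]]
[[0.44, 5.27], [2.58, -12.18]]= y @ [[4.52, -26.91], [-1.79, -13.95]]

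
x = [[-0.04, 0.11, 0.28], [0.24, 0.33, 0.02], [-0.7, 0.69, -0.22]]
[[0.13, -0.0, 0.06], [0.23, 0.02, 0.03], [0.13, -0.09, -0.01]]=x @[[0.22, 0.1, 0.03], [0.51, -0.02, 0.07], [0.30, 0.02, 0.18]]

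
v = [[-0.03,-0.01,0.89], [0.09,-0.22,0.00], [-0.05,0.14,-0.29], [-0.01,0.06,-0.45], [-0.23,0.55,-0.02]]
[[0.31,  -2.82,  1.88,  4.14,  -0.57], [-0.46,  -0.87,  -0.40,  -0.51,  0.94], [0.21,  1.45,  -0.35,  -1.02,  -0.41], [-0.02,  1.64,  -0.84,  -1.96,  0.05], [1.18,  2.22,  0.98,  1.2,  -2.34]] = v@[[-6.93, 2.07, -3.09, -1.94, 2.2], [-0.74, 4.80, 0.56, 1.53, -3.35], [0.11, -3.05, 2.01, 4.6, -0.6]]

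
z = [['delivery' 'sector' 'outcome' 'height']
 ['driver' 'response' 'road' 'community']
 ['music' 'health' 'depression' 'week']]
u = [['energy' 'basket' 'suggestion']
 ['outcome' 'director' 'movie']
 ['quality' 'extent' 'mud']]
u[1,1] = 'director'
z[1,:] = ['driver', 'response', 'road', 'community']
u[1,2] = 'movie'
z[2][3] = 'week'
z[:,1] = ['sector', 'response', 'health']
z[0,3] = 'height'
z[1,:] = ['driver', 'response', 'road', 'community']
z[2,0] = 'music'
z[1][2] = 'road'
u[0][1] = 'basket'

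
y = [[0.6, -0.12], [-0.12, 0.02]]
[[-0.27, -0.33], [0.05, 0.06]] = y@[[-0.43,-0.4],[0.09,0.75]]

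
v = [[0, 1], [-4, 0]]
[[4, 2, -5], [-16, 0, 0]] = v@[[4, 0, 0], [4, 2, -5]]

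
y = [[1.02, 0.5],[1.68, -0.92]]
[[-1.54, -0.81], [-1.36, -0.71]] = y @ [[-1.18, -0.62], [-0.68, -0.36]]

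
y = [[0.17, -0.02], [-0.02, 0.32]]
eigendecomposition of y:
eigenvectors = [[-0.99, 0.13], [-0.13, -0.99]]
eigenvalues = [0.17, 0.32]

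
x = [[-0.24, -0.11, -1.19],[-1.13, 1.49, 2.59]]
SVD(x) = [[-0.29, 0.96], [0.96, 0.29]] @ diag([3.3351651782952545, 0.7533745638703128]) @ [[-0.30, 0.44, 0.85],[-0.75, 0.44, -0.5]]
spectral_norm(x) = 3.34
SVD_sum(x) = [[0.3, -0.43, -0.83], [-0.96, 1.39, 2.7]] + [[-0.54, 0.32, -0.36], [-0.17, 0.10, -0.11]]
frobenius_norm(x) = 3.42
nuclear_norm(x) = 4.09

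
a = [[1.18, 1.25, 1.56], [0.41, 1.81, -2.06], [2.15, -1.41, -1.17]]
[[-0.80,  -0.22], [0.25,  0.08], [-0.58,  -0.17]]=a@ [[-0.39, -0.11],[-0.01, -0.0],[-0.21, -0.06]]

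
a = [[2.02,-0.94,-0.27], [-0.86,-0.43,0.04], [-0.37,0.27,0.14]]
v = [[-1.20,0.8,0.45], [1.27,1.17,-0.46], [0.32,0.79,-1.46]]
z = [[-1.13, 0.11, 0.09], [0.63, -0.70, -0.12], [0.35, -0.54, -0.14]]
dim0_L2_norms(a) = [2.23, 1.07, 0.31]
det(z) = -0.04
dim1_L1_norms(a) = [3.23, 1.33, 0.78]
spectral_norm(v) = 2.30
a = v @ z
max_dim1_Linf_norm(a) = 2.02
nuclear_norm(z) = 2.17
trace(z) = -1.97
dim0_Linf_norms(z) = [1.13, 0.7, 0.14]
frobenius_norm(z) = 1.62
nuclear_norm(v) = 4.73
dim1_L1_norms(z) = [1.33, 1.45, 1.03]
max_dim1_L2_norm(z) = 1.14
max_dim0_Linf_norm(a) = 2.02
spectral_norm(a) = 2.38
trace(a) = 1.73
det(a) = -0.14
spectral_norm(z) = 1.50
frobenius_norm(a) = 2.49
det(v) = 3.26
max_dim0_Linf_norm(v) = 1.46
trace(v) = -1.49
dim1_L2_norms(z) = [1.14, 0.95, 0.66]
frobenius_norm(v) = 2.89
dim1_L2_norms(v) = [1.51, 1.79, 1.69]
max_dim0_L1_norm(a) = 3.25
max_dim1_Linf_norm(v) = 1.46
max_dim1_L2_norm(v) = 1.79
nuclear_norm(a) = 3.19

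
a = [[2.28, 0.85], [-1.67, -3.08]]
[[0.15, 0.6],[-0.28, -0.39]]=a @ [[0.04, 0.27], [0.07, -0.02]]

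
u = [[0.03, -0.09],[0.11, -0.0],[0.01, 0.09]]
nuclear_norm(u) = 0.24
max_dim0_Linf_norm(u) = 0.11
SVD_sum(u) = [[0.04, -0.09], [0.02, -0.04], [-0.03, 0.07]] + [[-0.01, -0.0],[0.09, 0.04],[0.04, 0.02]]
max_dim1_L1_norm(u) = 0.12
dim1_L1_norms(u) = [0.12, 0.11, 0.1]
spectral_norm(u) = 0.13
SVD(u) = [[0.72, -0.09], [0.35, 0.9], [-0.6, 0.42]] @ diag([0.13048139600741532, 0.1107908177420677]) @ [[0.42,-0.91], [0.91,0.42]]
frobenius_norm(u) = 0.17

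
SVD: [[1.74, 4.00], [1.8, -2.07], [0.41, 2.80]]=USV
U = [[0.79, 0.4], [-0.31, 0.91], [0.53, -0.06]]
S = [5.38, 2.36]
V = [[0.19, 0.98], [0.98, -0.19]]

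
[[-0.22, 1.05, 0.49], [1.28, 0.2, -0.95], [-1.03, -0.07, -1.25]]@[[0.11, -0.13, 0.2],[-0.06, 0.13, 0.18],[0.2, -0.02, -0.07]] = [[0.01, 0.16, 0.11],[-0.06, -0.12, 0.36],[-0.36, 0.15, -0.13]]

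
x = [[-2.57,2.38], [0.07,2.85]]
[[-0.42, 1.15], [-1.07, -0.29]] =x@[[-0.18, -0.53], [-0.37, -0.09]]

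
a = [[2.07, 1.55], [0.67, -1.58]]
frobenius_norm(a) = 3.10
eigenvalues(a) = [2.34, -1.85]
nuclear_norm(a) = 4.27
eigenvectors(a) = [[0.99,-0.37],  [0.17,0.93]]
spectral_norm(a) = 2.64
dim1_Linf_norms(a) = [2.07, 1.58]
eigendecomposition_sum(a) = [[2.19, 0.87], [0.37, 0.15]] + [[-0.12, 0.68], [0.3, -1.73]]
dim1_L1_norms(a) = [3.62, 2.25]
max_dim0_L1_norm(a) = 3.13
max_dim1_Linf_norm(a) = 2.07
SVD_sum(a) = [[1.77, 1.84],[-0.47, -0.49]] + [[0.3, -0.29],[1.14, -1.09]]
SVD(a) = [[-0.97, 0.26],[0.26, 0.97]] @ diag([2.639665557986119, 1.632441650406479]) @ [[-0.69, -0.72],  [0.72, -0.69]]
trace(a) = 0.49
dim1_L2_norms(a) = [2.59, 1.72]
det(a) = -4.31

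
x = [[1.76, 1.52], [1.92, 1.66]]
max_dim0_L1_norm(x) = 3.68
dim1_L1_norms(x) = [3.28, 3.58]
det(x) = 0.00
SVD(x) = [[-0.68,-0.74],[-0.74,0.68]] @ diag([3.4423827700976135, 0.0009295886639325798]) @ [[-0.76, -0.65],[-0.65, 0.76]]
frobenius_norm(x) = 3.44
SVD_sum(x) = [[1.76,1.52],[1.92,1.66]] + [[0.0, -0.00], [-0.00, 0.00]]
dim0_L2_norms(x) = [2.6, 2.25]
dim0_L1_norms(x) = [3.68, 3.18]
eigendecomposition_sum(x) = [[1.76, 1.52], [1.92, 1.66]] + [[0.00,-0.0], [-0.0,0.00]]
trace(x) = 3.42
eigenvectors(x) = [[0.68,-0.65],[0.74,0.76]]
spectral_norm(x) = 3.44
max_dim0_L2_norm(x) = 2.6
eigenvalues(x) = [3.42, 0.0]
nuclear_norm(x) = 3.44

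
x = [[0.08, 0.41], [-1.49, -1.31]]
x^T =[[0.08,-1.49], [0.41,-1.31]]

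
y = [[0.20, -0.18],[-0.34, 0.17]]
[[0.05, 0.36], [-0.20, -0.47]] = y @ [[1.03, 0.85],[0.86, -1.04]]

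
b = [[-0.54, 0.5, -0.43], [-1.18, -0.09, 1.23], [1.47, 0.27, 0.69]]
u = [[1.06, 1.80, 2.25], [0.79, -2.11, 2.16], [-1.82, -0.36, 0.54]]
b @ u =[[0.61, -1.87, -0.37], [-3.56, -2.38, -2.19], [0.52, 1.83, 4.26]]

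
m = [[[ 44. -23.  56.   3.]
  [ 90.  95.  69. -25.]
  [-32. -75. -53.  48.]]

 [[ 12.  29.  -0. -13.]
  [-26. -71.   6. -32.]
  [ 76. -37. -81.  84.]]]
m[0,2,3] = 48.0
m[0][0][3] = 3.0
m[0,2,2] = -53.0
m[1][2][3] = 84.0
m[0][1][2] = 69.0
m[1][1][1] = -71.0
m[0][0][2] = 56.0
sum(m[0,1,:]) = 229.0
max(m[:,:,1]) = 95.0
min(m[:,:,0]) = -32.0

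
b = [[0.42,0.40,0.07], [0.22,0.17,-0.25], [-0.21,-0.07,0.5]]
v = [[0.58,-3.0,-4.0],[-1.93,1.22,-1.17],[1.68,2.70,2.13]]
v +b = [[1.0, -2.6, -3.93], [-1.71, 1.39, -1.42], [1.47, 2.63, 2.63]]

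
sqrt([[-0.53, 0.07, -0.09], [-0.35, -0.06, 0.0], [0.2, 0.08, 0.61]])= [[(-0.01+0.75j),(-0.01-0.07j),(-0.06+0.06j)], [0.00+0.34j,0.3j,0.03+0.01j], [0.10-0.15j,(0.11-0.03j),(0.78-0.01j)]]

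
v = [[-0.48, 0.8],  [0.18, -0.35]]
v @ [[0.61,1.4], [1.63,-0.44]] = [[1.01, -1.02], [-0.46, 0.41]]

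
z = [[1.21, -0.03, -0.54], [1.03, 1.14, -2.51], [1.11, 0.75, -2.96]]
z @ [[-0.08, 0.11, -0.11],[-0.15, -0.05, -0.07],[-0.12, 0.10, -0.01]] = [[-0.03, 0.08, -0.13], [0.05, -0.19, -0.17], [0.15, -0.21, -0.15]]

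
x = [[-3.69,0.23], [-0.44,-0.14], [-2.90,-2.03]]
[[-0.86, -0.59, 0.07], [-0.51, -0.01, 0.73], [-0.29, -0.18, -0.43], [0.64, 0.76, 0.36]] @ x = [[3.23,-0.26], [-0.23,-1.60], [2.40,0.83], [-3.74,-0.69]]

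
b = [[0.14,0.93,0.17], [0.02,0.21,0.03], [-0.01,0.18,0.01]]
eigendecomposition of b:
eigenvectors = [[-0.98, -0.84, -0.61], [-0.18, 0.0, -0.06], [-0.07, 0.54, 0.79]]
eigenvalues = [0.33, 0.03, 0.0]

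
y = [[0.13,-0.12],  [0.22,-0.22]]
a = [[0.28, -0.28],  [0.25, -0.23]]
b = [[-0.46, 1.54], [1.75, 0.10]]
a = b @ y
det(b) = -2.74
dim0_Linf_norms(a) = [0.28, 0.28]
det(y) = -0.00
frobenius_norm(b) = 2.38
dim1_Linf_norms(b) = [1.54, 1.75]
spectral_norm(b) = 1.88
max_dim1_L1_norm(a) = 0.56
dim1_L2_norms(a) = [0.4, 0.34]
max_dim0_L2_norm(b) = 1.81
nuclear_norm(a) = 0.53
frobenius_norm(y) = 0.36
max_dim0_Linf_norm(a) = 0.28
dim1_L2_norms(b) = [1.61, 1.75]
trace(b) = -0.36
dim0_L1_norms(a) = [0.53, 0.51]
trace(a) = 0.05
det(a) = 0.01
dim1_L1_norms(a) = [0.56, 0.48]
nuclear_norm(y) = 0.36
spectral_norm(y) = 0.36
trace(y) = -0.09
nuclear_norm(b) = 3.34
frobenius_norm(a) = 0.52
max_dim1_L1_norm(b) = 2.0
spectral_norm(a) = 0.52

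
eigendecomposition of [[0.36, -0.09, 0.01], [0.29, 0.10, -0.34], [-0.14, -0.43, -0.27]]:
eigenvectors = [[(0.03+0.44j), 0.03-0.44j, 0.04+0.00j],[(0.74+0j), (0.74-0j), 0.47+0.00j],[-0.51+0.03j, (-0.51-0.03j), (0.88+0j)]]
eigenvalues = [(0.35+0.16j), (0.35-0.16j), (-0.51+0j)]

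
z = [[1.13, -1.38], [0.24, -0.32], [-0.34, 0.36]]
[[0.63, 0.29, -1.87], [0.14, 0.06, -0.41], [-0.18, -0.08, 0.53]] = z @ [[0.29, 0.16, -0.91], [-0.22, -0.08, 0.61]]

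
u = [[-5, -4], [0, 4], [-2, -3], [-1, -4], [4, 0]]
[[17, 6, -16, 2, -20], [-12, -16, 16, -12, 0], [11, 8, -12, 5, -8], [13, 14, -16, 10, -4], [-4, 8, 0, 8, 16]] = u@[[-1, 2, 0, 2, 4], [-3, -4, 4, -3, 0]]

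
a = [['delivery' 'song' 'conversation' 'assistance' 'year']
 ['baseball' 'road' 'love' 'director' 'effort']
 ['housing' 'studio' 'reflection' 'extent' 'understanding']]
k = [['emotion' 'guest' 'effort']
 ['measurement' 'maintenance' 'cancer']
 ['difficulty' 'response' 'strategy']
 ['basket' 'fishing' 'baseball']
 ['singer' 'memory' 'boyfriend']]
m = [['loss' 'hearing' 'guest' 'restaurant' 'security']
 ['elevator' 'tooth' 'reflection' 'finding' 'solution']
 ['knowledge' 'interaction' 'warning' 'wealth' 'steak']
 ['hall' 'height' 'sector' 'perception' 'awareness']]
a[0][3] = 'assistance'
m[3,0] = 'hall'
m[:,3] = ['restaurant', 'finding', 'wealth', 'perception']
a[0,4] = 'year'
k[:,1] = ['guest', 'maintenance', 'response', 'fishing', 'memory']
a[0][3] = 'assistance'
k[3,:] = ['basket', 'fishing', 'baseball']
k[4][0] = 'singer'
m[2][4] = 'steak'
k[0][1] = 'guest'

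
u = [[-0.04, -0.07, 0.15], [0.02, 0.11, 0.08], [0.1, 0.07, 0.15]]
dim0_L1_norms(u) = [0.16, 0.25, 0.38]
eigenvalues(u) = [-0.11, 0.24, 0.09]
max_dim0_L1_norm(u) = 0.38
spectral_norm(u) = 0.24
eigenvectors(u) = [[0.92,-0.29,0.54], [0.05,-0.55,-0.84], [-0.38,-0.79,0.08]]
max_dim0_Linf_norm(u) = 0.15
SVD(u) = [[0.42, -0.88, -0.21], [0.47, 0.41, -0.78], [0.78, 0.23, 0.59]] @ diag([0.24066184612990588, 0.15422363446148638, 0.059974547858531915]) @ [[0.29,0.32,0.9],[0.43,0.80,-0.42],[0.85,-0.51,-0.09]]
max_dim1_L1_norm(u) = 0.32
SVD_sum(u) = [[0.03, 0.03, 0.09],[0.03, 0.04, 0.1],[0.05, 0.06, 0.17]] + [[-0.06, -0.11, 0.06], [0.03, 0.05, -0.03], [0.02, 0.03, -0.02]] + [[-0.01, 0.01, 0.00], [-0.04, 0.02, 0.00], [0.03, -0.02, -0.0]]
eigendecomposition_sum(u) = [[-0.08, -0.04, 0.06], [-0.00, -0.0, 0.00], [0.03, 0.02, -0.02]] + [[0.02, 0.02, 0.06],[0.05, 0.04, 0.12],[0.07, 0.06, 0.17]] + [[0.01,-0.05,0.03], [-0.02,0.07,-0.04], [0.00,-0.01,0.0]]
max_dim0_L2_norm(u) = 0.23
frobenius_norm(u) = 0.29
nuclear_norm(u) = 0.45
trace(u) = 0.22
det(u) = -0.00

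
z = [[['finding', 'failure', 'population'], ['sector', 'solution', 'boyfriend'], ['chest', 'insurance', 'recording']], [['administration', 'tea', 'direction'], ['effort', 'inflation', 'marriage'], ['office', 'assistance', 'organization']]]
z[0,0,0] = 'finding'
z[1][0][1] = 'tea'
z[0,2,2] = 'recording'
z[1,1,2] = 'marriage'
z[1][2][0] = 'office'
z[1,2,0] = 'office'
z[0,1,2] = 'boyfriend'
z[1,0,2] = 'direction'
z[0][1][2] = 'boyfriend'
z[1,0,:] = ['administration', 'tea', 'direction']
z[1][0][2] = 'direction'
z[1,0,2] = 'direction'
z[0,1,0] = 'sector'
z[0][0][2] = 'population'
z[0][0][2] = 'population'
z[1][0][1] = 'tea'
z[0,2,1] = 'insurance'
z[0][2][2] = 'recording'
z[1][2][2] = 'organization'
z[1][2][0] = 'office'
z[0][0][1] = 'failure'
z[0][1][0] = 'sector'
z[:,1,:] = [['sector', 'solution', 'boyfriend'], ['effort', 'inflation', 'marriage']]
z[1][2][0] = 'office'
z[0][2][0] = 'chest'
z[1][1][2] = 'marriage'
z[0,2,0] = 'chest'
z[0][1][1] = 'solution'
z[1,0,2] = 'direction'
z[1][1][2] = 'marriage'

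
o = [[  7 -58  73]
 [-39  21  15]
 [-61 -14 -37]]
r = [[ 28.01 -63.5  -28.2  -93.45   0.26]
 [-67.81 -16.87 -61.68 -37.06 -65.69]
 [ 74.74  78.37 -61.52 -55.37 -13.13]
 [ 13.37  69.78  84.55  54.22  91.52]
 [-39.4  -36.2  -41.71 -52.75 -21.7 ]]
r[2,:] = [74.74, 78.37, -61.52, -55.37, -13.13]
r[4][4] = -21.7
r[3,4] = 91.52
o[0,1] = -58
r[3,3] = 54.22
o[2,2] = -37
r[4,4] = -21.7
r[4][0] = -39.4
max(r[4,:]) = -21.7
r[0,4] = 0.26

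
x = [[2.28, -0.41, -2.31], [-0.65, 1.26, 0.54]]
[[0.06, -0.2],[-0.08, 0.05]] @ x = [[0.27, -0.28, -0.25],  [-0.21, 0.10, 0.21]]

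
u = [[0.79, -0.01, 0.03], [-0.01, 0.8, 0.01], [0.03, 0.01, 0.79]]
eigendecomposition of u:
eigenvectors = [[-0.67, -0.71, -0.21], [-0.30, -0.00, 0.95], [0.67, -0.71, 0.21]]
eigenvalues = [0.76, 0.82, 0.8]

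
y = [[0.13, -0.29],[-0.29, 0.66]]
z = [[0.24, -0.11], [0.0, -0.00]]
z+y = [[0.37,  -0.40], [-0.29,  0.66]]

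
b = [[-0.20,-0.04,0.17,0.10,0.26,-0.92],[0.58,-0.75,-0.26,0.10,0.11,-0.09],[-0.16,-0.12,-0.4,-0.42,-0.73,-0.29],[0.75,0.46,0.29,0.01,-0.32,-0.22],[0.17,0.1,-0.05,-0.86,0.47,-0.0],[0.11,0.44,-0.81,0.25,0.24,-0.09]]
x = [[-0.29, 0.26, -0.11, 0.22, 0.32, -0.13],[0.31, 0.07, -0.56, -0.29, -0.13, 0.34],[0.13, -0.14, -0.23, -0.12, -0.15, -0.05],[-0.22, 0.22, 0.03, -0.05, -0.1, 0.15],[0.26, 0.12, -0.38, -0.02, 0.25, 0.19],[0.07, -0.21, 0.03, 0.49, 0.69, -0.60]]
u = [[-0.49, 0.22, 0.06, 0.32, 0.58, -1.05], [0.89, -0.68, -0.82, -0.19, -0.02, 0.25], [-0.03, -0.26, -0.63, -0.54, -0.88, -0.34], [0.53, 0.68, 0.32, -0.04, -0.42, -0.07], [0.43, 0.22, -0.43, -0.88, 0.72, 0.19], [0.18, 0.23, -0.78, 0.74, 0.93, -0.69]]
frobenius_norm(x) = 1.64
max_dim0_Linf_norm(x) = 0.69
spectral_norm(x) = 1.25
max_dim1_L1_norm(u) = 3.55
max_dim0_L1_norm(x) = 1.64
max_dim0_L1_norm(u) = 3.55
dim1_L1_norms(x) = [1.33, 1.7, 0.82, 0.77, 1.22, 2.09]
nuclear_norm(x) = 2.93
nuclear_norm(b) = 5.99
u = b + x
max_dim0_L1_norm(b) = 2.13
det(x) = -0.00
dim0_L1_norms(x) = [1.28, 1.02, 1.34, 1.19, 1.64, 1.46]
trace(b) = -0.96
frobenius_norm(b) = 2.45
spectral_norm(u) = 2.03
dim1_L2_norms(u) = [1.35, 1.42, 1.28, 1.01, 1.32, 1.61]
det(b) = -0.99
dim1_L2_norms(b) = [1.0, 1.0, 1.0, 1.0, 1.0, 0.99]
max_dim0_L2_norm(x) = 0.83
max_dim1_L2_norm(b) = 1.0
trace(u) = -1.81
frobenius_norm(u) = 3.30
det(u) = -1.47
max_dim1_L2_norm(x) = 1.06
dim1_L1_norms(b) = [1.69, 1.89, 2.12, 2.05, 1.65, 1.94]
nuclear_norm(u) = 7.35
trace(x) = -0.85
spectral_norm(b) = 1.01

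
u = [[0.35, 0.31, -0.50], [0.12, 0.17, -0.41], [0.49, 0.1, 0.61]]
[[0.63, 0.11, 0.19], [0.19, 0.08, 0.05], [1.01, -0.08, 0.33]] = u@[[1.73, -0.47, 0.35], [0.39, 1.0, 0.51], [0.2, 0.08, 0.18]]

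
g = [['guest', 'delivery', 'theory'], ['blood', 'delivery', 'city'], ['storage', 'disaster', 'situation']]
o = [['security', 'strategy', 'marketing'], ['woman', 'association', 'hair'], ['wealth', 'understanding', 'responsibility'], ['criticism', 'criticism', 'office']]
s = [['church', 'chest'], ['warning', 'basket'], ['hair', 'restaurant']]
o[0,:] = ['security', 'strategy', 'marketing']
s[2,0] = 'hair'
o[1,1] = 'association'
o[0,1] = 'strategy'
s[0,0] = 'church'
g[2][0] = 'storage'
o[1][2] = 'hair'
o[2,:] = ['wealth', 'understanding', 'responsibility']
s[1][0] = 'warning'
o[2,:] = ['wealth', 'understanding', 'responsibility']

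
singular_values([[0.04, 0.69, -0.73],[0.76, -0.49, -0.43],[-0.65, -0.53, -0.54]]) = [1.01, 1.0, 1.0]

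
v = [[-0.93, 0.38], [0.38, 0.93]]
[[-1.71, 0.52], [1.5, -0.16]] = v@[[2.14,-0.54],[0.74,0.05]]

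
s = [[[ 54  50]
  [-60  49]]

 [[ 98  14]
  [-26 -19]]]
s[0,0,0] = 54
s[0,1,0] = -60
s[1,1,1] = -19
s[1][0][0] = 98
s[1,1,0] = -26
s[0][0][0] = 54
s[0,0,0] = 54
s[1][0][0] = 98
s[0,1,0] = -60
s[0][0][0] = 54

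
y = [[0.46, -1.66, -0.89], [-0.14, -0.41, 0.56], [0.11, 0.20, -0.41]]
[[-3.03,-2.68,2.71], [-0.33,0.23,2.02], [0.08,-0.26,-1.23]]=y @ [[2.33, -2.56, 1.68],[1.78, 0.74, -2.39],[1.29, 0.31, 2.28]]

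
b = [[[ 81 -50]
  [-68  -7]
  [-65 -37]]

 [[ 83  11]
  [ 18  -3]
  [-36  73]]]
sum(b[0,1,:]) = -75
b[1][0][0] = 83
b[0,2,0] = -65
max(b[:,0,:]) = 83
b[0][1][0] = -68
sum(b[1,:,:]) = 146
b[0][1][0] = -68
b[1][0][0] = 83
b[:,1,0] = [-68, 18]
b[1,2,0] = -36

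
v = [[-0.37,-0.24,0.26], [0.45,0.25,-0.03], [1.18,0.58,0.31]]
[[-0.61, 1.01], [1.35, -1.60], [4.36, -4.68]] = v @ [[2.90,-2.61], [0.44,-1.91], [2.20,-1.58]]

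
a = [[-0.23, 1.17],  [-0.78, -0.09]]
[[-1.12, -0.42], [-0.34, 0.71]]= a @ [[0.53, -0.85], [-0.85, -0.53]]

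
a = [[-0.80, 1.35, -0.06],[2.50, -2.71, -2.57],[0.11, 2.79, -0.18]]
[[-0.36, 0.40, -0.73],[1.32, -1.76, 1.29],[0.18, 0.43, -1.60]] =a @ [[0.52,-0.22,-0.05], [0.04,0.18,-0.57], [-0.05,0.28,0.05]]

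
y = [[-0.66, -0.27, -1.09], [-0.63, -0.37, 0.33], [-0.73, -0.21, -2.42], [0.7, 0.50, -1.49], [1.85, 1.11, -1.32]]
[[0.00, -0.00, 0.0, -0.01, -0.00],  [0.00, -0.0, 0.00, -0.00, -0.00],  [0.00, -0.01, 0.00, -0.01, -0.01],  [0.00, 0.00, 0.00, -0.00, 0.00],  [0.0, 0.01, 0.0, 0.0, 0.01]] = y @ [[0.00, 0.01, -0.00, 0.02, 0.01], [-0.00, -0.01, 0.0, -0.03, -0.01], [-0.00, -0.00, 0.00, -0.0, -0.00]]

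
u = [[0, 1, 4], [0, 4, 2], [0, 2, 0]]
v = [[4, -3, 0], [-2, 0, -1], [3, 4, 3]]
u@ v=[[10, 16, 11], [-2, 8, 2], [-4, 0, -2]]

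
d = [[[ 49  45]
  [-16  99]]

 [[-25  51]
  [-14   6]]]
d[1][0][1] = 51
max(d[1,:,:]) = 51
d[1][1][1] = 6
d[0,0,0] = 49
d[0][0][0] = 49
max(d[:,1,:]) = 99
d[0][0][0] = 49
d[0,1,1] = 99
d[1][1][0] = -14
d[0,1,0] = -16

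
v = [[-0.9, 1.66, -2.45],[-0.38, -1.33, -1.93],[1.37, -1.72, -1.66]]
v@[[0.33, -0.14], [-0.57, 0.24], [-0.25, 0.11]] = [[-0.63, 0.25], [1.12, -0.48], [1.85, -0.79]]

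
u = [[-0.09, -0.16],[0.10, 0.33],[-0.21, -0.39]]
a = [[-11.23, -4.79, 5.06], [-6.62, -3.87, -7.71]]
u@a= [[2.07, 1.05, 0.78], [-3.31, -1.76, -2.04], [4.94, 2.52, 1.94]]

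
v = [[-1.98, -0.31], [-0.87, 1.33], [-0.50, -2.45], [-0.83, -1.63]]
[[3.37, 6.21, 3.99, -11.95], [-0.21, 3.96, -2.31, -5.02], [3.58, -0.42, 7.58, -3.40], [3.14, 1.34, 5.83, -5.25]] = v@[[-1.52, -3.27, -1.58, 6.01], [-1.15, 0.84, -2.77, 0.16]]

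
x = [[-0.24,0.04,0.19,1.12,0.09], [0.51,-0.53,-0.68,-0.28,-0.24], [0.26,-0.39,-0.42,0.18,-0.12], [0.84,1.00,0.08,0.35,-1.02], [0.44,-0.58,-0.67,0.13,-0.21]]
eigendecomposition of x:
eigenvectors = [[-0.21, 0.7, -0.63, 0.72, 0.06], [0.65, -0.02, -0.25, -0.05, 0.55], [0.39, 0.21, -0.41, 0.35, -0.61], [0.08, 0.64, 0.29, 0.04, 0.05], [0.62, 0.24, -0.54, 0.59, 0.56]]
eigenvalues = [-1.37, 0.88, -0.55, -0.02, 0.0]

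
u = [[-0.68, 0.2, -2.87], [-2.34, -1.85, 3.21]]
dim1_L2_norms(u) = [2.96, 4.38]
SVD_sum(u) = [[0.83, 0.82, -1.99],[-1.53, -1.52, 3.68]] + [[-1.51, -0.62, -0.88], [-0.81, -0.33, -0.47]]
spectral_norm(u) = 4.85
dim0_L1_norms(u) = [3.02, 2.05, 6.08]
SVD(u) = [[-0.48, 0.88], [0.88, 0.48]] @ diag([4.849979564616567, 2.1021889122535344]) @ [[-0.36,-0.36,0.86], [-0.81,-0.33,-0.47]]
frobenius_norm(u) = 5.29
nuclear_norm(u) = 6.95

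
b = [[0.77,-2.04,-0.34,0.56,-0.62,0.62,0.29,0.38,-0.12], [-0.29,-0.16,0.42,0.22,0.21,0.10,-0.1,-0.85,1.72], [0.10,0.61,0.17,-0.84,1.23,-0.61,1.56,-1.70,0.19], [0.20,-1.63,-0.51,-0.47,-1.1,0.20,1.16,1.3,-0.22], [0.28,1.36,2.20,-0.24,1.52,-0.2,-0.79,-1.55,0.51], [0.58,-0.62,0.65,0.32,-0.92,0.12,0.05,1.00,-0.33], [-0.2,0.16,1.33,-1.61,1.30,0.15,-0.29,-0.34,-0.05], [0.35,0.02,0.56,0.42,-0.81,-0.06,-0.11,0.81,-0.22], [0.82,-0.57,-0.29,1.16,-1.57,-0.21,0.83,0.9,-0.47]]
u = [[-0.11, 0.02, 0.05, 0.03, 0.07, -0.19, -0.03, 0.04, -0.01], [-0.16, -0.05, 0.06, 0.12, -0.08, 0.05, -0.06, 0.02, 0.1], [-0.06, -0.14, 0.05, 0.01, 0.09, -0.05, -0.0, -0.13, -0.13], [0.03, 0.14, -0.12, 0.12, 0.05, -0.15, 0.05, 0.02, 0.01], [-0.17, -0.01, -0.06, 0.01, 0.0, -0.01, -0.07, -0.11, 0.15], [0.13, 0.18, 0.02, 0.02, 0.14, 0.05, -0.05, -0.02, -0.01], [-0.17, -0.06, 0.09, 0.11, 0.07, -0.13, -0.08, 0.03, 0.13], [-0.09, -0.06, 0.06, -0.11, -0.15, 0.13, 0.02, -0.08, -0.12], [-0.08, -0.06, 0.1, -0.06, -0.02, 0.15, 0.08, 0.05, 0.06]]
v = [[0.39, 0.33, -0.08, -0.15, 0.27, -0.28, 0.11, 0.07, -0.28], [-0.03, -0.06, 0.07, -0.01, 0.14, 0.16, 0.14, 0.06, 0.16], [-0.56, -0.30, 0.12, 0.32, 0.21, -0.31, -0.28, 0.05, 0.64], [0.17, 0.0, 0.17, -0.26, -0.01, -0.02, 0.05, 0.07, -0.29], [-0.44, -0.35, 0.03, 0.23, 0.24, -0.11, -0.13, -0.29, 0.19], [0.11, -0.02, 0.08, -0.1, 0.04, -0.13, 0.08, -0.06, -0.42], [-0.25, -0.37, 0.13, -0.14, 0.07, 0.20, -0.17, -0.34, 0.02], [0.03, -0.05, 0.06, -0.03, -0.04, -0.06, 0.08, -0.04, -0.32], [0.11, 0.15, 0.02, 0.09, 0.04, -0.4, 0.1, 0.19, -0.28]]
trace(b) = 2.00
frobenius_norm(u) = 0.82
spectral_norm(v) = 1.51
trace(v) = -0.19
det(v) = 0.00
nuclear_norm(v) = 3.96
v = b @ u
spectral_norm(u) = 0.47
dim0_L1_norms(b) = [3.59, 7.17, 6.47, 5.84, 9.28, 2.27, 5.18, 8.83, 3.83]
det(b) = 0.00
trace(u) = -0.04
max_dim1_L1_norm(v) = 2.79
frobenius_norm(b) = 7.54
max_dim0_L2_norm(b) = 3.33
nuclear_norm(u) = 2.06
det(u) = 0.00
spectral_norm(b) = 5.86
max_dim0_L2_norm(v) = 1.0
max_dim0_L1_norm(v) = 2.6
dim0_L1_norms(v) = [2.09, 1.63, 0.76, 1.33, 1.06, 1.67, 1.14, 1.17, 2.6]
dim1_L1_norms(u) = [0.55, 0.7, 0.66, 0.69, 0.59, 0.62, 0.87, 0.82, 0.66]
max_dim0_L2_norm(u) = 0.36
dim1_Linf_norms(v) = [0.39, 0.16, 0.64, 0.29, 0.44, 0.42, 0.37, 0.32, 0.4]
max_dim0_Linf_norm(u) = 0.19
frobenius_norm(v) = 1.92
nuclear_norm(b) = 16.19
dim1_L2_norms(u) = [0.24, 0.26, 0.26, 0.28, 0.27, 0.27, 0.31, 0.3, 0.24]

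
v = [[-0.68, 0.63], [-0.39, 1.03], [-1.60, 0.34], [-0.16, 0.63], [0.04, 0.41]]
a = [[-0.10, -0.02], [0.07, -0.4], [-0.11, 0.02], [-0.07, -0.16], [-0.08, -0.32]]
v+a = [[-0.78, 0.61], [-0.32, 0.63], [-1.71, 0.36], [-0.23, 0.47], [-0.04, 0.09]]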